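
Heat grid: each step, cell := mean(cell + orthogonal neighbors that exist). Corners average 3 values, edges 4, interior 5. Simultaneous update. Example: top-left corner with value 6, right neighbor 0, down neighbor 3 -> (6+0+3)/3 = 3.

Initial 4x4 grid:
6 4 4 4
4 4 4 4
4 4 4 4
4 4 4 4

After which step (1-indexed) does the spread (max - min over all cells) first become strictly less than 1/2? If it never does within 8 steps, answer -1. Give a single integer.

Answer: 3

Derivation:
Step 1: max=14/3, min=4, spread=2/3
Step 2: max=41/9, min=4, spread=5/9
Step 3: max=473/108, min=4, spread=41/108
  -> spread < 1/2 first at step 3
Step 4: max=14003/3240, min=4, spread=1043/3240
Step 5: max=414353/97200, min=4, spread=25553/97200
Step 6: max=12335459/2916000, min=36079/9000, spread=645863/2916000
Step 7: max=367561691/87480000, min=240971/60000, spread=16225973/87480000
Step 8: max=10975077983/2624400000, min=108701/27000, spread=409340783/2624400000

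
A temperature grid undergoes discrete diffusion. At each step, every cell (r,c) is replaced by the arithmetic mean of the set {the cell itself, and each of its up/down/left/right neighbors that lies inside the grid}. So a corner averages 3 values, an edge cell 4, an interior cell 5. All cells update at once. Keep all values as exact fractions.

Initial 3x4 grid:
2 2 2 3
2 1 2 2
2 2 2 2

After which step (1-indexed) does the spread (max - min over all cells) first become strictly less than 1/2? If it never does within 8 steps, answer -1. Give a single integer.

Answer: 3

Derivation:
Step 1: max=7/3, min=7/4, spread=7/12
Step 2: max=41/18, min=177/100, spread=457/900
Step 3: max=4613/2160, min=8789/4800, spread=13159/43200
  -> spread < 1/2 first at step 3
Step 4: max=273247/129600, min=79849/43200, spread=337/1296
Step 5: max=16028873/7776000, min=32321309/17280000, spread=29685679/155520000
Step 6: max=953497507/466560000, min=292310419/155520000, spread=61253/373248
Step 7: max=56636253713/27993600000, min=17681060321/9331200000, spread=14372291/111974400
Step 8: max=3378538795267/1679616000000, min=1065982456339/559872000000, spread=144473141/1343692800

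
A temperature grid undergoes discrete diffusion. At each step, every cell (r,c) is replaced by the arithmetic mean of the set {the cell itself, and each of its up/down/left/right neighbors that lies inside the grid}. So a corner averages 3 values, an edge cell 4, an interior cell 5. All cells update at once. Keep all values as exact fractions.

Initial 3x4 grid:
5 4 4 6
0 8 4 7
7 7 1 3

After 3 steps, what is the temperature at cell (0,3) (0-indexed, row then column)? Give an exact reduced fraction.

Answer: 10723/2160

Derivation:
Step 1: cell (0,3) = 17/3
Step 2: cell (0,3) = 91/18
Step 3: cell (0,3) = 10723/2160
Full grid after step 3:
  3137/720 11333/2400 34159/7200 10723/2160
  17057/3600 27547/6000 28727/6000 16657/3600
  5093/1080 8731/1800 16067/3600 4829/1080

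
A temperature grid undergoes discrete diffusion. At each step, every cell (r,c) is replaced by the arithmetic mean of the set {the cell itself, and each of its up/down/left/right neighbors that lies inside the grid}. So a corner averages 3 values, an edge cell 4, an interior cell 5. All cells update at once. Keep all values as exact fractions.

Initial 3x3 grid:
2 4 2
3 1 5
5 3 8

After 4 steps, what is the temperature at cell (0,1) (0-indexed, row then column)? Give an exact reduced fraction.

Answer: 2810503/864000

Derivation:
Step 1: cell (0,1) = 9/4
Step 2: cell (0,1) = 727/240
Step 3: cell (0,1) = 44249/14400
Step 4: cell (0,1) = 2810503/864000
Full grid after step 4:
  16541/5400 2810503/864000 446159/129600
  2862253/864000 1255061/360000 90073/24000
  114971/32400 121889/32000 513859/129600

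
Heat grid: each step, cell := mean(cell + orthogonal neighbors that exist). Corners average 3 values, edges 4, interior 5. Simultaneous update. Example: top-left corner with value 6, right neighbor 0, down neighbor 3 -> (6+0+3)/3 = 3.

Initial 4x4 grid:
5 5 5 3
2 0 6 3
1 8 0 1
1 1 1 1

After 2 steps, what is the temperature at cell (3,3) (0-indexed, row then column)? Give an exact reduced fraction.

Step 1: cell (3,3) = 1
Step 2: cell (3,3) = 1
Full grid after step 2:
  13/4 167/40 449/120 35/9
  33/10 59/20 91/25 329/120
  2 303/100 2 87/40
  9/4 13/8 77/40 1

Answer: 1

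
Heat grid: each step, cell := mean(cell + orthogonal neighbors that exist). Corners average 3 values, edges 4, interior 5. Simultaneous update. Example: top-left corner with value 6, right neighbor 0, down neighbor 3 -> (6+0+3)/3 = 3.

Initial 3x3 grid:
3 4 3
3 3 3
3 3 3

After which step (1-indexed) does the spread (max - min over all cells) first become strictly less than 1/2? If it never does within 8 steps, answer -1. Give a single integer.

Step 1: max=10/3, min=3, spread=1/3
  -> spread < 1/2 first at step 1
Step 2: max=787/240, min=3, spread=67/240
Step 3: max=6917/2160, min=607/200, spread=1807/10800
Step 4: max=2749963/864000, min=16561/5400, spread=33401/288000
Step 5: max=24557933/7776000, min=1663391/540000, spread=3025513/38880000
Step 6: max=9796126867/3110400000, min=89155949/28800000, spread=53531/995328
Step 7: max=585904925849/186624000000, min=24119116051/7776000000, spread=450953/11943936
Step 8: max=35101223560603/11197440000000, min=2900368610519/933120000000, spread=3799043/143327232

Answer: 1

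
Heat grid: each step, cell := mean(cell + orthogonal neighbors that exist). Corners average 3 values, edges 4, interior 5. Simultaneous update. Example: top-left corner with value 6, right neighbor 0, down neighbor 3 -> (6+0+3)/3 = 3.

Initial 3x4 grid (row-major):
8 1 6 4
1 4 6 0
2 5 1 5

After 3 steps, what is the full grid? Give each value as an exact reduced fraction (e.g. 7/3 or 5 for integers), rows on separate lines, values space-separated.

Answer: 8039/2160 3481/900 13909/3600 7799/2160
16837/4800 901/250 2653/750 50551/14400
439/135 23923/7200 2727/800 577/180

Derivation:
After step 1:
  10/3 19/4 17/4 10/3
  15/4 17/5 17/5 15/4
  8/3 3 17/4 2
After step 2:
  71/18 59/15 59/15 34/9
  263/80 183/50 381/100 749/240
  113/36 799/240 253/80 10/3
After step 3:
  8039/2160 3481/900 13909/3600 7799/2160
  16837/4800 901/250 2653/750 50551/14400
  439/135 23923/7200 2727/800 577/180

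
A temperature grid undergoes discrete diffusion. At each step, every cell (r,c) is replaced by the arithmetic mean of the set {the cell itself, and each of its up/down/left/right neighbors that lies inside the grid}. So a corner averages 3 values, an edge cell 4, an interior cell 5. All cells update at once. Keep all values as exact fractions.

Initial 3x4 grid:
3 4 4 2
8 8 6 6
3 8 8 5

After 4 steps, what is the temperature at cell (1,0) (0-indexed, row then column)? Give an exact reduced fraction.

Answer: 2520013/432000

Derivation:
Step 1: cell (1,0) = 11/2
Step 2: cell (1,0) = 709/120
Step 3: cell (1,0) = 41807/7200
Step 4: cell (1,0) = 2520013/432000
Full grid after step 4:
  3289/600 387253/72000 373373/72000 217553/43200
  2520013/432000 32656/5625 2025109/360000 4705841/864000
  397937/64800 333971/54000 327311/54000 756409/129600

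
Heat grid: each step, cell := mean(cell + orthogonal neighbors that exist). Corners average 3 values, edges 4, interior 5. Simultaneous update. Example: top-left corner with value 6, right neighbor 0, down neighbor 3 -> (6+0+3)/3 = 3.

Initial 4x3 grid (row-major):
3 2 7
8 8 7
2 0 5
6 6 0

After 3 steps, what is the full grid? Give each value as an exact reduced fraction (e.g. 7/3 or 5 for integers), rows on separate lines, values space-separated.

After step 1:
  13/3 5 16/3
  21/4 5 27/4
  4 21/5 3
  14/3 3 11/3
After step 2:
  175/36 59/12 205/36
  223/48 131/25 241/48
  1087/240 96/25 1057/240
  35/9 233/60 29/9
After step 3:
  2077/432 18641/3600 2251/432
  34697/7200 7099/1500 36647/7200
  30427/7200 6569/1500 29677/7200
  8857/2160 13351/3600 8287/2160

Answer: 2077/432 18641/3600 2251/432
34697/7200 7099/1500 36647/7200
30427/7200 6569/1500 29677/7200
8857/2160 13351/3600 8287/2160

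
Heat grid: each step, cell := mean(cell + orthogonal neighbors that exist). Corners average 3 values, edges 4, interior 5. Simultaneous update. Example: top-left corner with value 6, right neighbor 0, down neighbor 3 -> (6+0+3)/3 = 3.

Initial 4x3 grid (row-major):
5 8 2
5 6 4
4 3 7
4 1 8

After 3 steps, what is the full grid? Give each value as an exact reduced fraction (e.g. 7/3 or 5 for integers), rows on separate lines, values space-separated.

Answer: 3779/720 73673/14400 5471/1080
5819/1200 14891/3000 35539/7200
1301/300 27107/6000 35099/7200
79/20 1949/450 10097/2160

Derivation:
After step 1:
  6 21/4 14/3
  5 26/5 19/4
  4 21/5 11/2
  3 4 16/3
After step 2:
  65/12 1267/240 44/9
  101/20 122/25 1207/240
  81/20 229/50 1187/240
  11/3 62/15 89/18
After step 3:
  3779/720 73673/14400 5471/1080
  5819/1200 14891/3000 35539/7200
  1301/300 27107/6000 35099/7200
  79/20 1949/450 10097/2160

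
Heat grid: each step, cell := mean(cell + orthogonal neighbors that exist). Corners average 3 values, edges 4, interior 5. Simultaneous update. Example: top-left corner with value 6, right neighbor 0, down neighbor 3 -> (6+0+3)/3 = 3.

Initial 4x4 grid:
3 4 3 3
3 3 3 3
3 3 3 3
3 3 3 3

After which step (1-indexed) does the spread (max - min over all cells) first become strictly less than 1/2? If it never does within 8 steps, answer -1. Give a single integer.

Answer: 1

Derivation:
Step 1: max=10/3, min=3, spread=1/3
  -> spread < 1/2 first at step 1
Step 2: max=391/120, min=3, spread=31/120
Step 3: max=3451/1080, min=3, spread=211/1080
Step 4: max=340843/108000, min=3, spread=16843/108000
Step 5: max=3054643/972000, min=27079/9000, spread=130111/972000
Step 6: max=91122367/29160000, min=1627159/540000, spread=3255781/29160000
Step 7: max=2724753691/874800000, min=1631107/540000, spread=82360351/874800000
Step 8: max=81483316891/26244000000, min=294106441/97200000, spread=2074577821/26244000000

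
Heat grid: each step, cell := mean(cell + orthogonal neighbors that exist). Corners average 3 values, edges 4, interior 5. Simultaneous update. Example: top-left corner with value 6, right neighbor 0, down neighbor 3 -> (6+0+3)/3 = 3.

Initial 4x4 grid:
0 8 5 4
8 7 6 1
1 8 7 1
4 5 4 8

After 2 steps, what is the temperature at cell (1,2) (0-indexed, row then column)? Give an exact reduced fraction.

Step 1: cell (1,2) = 26/5
Step 2: cell (1,2) = 531/100
Full grid after step 2:
  43/9 1409/240 1157/240 145/36
  1319/240 136/25 531/100 947/240
  1091/240 287/50 21/4 1007/240
  83/18 1211/240 1247/240 175/36

Answer: 531/100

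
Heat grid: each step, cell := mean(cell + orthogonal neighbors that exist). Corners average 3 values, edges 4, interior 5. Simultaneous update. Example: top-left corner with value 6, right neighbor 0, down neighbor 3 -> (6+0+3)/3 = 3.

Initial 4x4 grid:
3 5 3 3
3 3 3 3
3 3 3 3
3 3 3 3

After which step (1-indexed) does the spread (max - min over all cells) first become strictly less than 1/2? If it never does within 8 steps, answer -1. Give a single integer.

Answer: 3

Derivation:
Step 1: max=11/3, min=3, spread=2/3
Step 2: max=211/60, min=3, spread=31/60
Step 3: max=1831/540, min=3, spread=211/540
  -> spread < 1/2 first at step 3
Step 4: max=178843/54000, min=3, spread=16843/54000
Step 5: max=1596643/486000, min=13579/4500, spread=130111/486000
Step 6: max=47382367/14580000, min=817159/270000, spread=3255781/14580000
Step 7: max=1412553691/437400000, min=821107/270000, spread=82360351/437400000
Step 8: max=42117316891/13122000000, min=148306441/48600000, spread=2074577821/13122000000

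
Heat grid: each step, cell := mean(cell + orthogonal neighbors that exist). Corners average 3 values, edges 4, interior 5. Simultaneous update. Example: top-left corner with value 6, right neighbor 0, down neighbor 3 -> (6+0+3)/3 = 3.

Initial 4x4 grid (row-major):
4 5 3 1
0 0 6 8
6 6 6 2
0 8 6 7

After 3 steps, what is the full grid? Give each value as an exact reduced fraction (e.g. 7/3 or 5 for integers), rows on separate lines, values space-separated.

Answer: 2183/720 8219/2400 3073/800 333/80
1339/400 7441/2000 8787/2000 897/200
13859/3600 5483/1200 1971/400 631/120
9697/2160 35053/7200 889/160 3929/720

Derivation:
After step 1:
  3 3 15/4 4
  5/2 17/5 23/5 17/4
  3 26/5 26/5 23/4
  14/3 5 27/4 5
After step 2:
  17/6 263/80 307/80 4
  119/40 187/50 106/25 93/20
  461/120 109/25 11/2 101/20
  38/9 1297/240 439/80 35/6
After step 3:
  2183/720 8219/2400 3073/800 333/80
  1339/400 7441/2000 8787/2000 897/200
  13859/3600 5483/1200 1971/400 631/120
  9697/2160 35053/7200 889/160 3929/720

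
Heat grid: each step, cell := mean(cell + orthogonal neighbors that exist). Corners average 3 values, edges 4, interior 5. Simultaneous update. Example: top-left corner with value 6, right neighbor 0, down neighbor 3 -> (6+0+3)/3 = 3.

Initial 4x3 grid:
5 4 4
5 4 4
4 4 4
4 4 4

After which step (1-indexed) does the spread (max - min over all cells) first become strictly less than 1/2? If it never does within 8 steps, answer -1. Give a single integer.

Answer: 2

Derivation:
Step 1: max=14/3, min=4, spread=2/3
Step 2: max=161/36, min=4, spread=17/36
  -> spread < 1/2 first at step 2
Step 3: max=592/135, min=4, spread=52/135
Step 4: max=559649/129600, min=7247/1800, spread=7573/25920
Step 5: max=33273001/7776000, min=109217/27000, spread=363701/1555200
Step 6: max=1982093999/466560000, min=2927413/720000, spread=681043/3732480
Step 7: max=118343737141/27993600000, min=793482089/194400000, spread=163292653/1119744000
Step 8: max=7073291884319/1679616000000, min=23885139163/5832000000, spread=1554974443/13436928000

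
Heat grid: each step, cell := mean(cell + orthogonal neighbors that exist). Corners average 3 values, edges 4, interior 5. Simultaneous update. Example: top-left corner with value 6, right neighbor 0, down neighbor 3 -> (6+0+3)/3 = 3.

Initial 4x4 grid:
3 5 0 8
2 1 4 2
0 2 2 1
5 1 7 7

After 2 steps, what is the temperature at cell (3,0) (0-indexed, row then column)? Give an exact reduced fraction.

Step 1: cell (3,0) = 2
Step 2: cell (3,0) = 8/3
Full grid after step 2:
  85/36 379/120 349/120 34/9
  593/240 191/100 79/25 713/240
  139/80 66/25 269/100 299/80
  8/3 14/5 81/20 49/12

Answer: 8/3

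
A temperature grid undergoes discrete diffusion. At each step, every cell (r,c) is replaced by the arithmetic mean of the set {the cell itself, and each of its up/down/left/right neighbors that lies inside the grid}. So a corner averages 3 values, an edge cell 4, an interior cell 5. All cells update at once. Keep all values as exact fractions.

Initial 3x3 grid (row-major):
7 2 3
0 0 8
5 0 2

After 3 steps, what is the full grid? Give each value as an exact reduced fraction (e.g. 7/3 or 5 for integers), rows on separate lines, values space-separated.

After step 1:
  3 3 13/3
  3 2 13/4
  5/3 7/4 10/3
After step 2:
  3 37/12 127/36
  29/12 13/5 155/48
  77/36 35/16 25/9
After step 3:
  17/6 1099/360 1417/432
  457/180 811/300 8737/2880
  971/432 2329/960 295/108

Answer: 17/6 1099/360 1417/432
457/180 811/300 8737/2880
971/432 2329/960 295/108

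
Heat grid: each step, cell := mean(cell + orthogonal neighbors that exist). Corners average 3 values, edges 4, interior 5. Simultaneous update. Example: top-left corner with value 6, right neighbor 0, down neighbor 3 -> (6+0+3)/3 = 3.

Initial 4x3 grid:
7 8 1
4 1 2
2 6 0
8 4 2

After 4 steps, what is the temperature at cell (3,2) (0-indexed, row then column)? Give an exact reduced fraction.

Step 1: cell (3,2) = 2
Step 2: cell (3,2) = 19/6
Step 3: cell (3,2) = 1051/360
Step 4: cell (3,2) = 2929/900
Full grid after step 4:
  546991/129600 1141033/288000 434591/129600
  229679/54000 428347/120000 43951/13500
  214939/54000 330179/90000 2237/750
  16693/4050 384023/108000 2929/900

Answer: 2929/900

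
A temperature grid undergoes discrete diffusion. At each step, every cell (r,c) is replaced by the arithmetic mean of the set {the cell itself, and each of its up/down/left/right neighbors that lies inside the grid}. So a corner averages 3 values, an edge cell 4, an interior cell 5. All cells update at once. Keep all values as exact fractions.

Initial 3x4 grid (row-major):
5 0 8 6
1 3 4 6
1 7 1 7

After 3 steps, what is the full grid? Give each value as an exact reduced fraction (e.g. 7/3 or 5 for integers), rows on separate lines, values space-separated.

Answer: 53/18 181/50 16547/3600 11449/2160
7003/2400 6919/2000 3349/750 73963/14400
427/144 2771/800 30919/7200 5267/1080

Derivation:
After step 1:
  2 4 9/2 20/3
  5/2 3 22/5 23/4
  3 3 19/4 14/3
After step 2:
  17/6 27/8 587/120 203/36
  21/8 169/50 112/25 1289/240
  17/6 55/16 1009/240 91/18
After step 3:
  53/18 181/50 16547/3600 11449/2160
  7003/2400 6919/2000 3349/750 73963/14400
  427/144 2771/800 30919/7200 5267/1080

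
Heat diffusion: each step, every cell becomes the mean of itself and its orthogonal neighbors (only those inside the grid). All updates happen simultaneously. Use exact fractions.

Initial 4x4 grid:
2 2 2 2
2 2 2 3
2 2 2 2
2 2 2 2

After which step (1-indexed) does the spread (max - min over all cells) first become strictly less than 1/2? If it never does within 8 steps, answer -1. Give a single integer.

Step 1: max=7/3, min=2, spread=1/3
  -> spread < 1/2 first at step 1
Step 2: max=271/120, min=2, spread=31/120
Step 3: max=2371/1080, min=2, spread=211/1080
Step 4: max=232843/108000, min=2, spread=16843/108000
Step 5: max=2082643/972000, min=18079/9000, spread=130111/972000
Step 6: max=61962367/29160000, min=1087159/540000, spread=3255781/29160000
Step 7: max=1849953691/874800000, min=1091107/540000, spread=82360351/874800000
Step 8: max=55239316891/26244000000, min=196906441/97200000, spread=2074577821/26244000000

Answer: 1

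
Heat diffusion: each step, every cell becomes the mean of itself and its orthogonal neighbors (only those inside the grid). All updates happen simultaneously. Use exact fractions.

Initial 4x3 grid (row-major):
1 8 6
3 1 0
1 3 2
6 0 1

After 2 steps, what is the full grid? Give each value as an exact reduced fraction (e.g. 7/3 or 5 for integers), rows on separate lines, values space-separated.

Answer: 19/6 47/12 131/36
47/16 243/100 137/48
509/240 233/100 123/80
97/36 217/120 5/3

Derivation:
After step 1:
  4 4 14/3
  3/2 3 9/4
  13/4 7/5 3/2
  7/3 5/2 1
After step 2:
  19/6 47/12 131/36
  47/16 243/100 137/48
  509/240 233/100 123/80
  97/36 217/120 5/3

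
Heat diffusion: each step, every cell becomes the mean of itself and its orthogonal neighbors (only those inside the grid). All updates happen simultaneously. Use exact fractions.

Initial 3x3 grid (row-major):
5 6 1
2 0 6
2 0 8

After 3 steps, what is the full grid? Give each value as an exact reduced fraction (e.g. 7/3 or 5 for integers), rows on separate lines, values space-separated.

Answer: 6833/2160 12029/3600 8063/2160
38741/14400 9521/3000 16897/4800
5423/2160 6811/2400 7453/2160

Derivation:
After step 1:
  13/3 3 13/3
  9/4 14/5 15/4
  4/3 5/2 14/3
After step 2:
  115/36 217/60 133/36
  643/240 143/50 311/80
  73/36 113/40 131/36
After step 3:
  6833/2160 12029/3600 8063/2160
  38741/14400 9521/3000 16897/4800
  5423/2160 6811/2400 7453/2160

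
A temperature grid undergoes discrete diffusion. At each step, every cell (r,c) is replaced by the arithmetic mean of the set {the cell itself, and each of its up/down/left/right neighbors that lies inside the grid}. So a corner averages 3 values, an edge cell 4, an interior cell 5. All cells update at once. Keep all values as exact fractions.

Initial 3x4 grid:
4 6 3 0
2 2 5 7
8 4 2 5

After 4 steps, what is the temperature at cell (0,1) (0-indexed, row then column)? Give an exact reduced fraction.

Step 1: cell (0,1) = 15/4
Step 2: cell (0,1) = 301/80
Step 3: cell (0,1) = 3029/800
Step 4: cell (0,1) = 277129/72000
Full grid after step 4:
  28199/7200 277129/72000 819587/216000 495457/129600
  867367/216000 710611/180000 471449/120000 126209/32000
  66229/16200 439631/108000 437981/108000 527807/129600

Answer: 277129/72000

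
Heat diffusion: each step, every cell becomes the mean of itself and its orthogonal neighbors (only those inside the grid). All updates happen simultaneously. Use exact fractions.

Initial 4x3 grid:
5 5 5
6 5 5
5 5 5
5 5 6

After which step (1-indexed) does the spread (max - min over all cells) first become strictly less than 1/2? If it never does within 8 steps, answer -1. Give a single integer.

Answer: 1

Derivation:
Step 1: max=16/3, min=5, spread=1/3
  -> spread < 1/2 first at step 1
Step 2: max=95/18, min=5, spread=5/18
Step 3: max=5611/1080, min=3659/720, spread=49/432
Step 4: max=672469/129600, min=109969/21600, spread=2531/25920
Step 5: max=268313089/51840000, min=1105391/216000, spread=3019249/51840000
Step 6: max=268076711/51840000, min=99599051/19440000, spread=297509/6220800
Step 7: max=964276799209/186624000000, min=1496685521/291600000, spread=6398065769/186624000000
Step 8: max=2892097464773/559872000000, min=59909378951/11664000000, spread=131578201/4478976000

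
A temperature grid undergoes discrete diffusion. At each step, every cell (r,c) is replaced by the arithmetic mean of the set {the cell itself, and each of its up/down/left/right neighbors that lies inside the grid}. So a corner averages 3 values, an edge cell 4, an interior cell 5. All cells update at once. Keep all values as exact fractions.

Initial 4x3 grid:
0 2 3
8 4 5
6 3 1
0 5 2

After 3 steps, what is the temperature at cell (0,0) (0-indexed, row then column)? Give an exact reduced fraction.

Step 1: cell (0,0) = 10/3
Step 2: cell (0,0) = 121/36
Step 3: cell (0,0) = 973/270
Full grid after step 3:
  973/270 47789/14400 6989/2160
  27317/7200 5419/1500 11821/3600
  27337/7200 21011/6000 716/225
  7693/2160 23057/7200 3209/1080

Answer: 973/270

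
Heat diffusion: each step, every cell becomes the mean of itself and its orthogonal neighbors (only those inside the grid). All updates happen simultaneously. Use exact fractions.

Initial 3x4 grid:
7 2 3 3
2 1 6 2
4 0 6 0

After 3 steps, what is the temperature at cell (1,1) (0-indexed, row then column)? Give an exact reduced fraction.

Answer: 2183/750

Derivation:
Step 1: cell (1,1) = 11/5
Step 2: cell (1,1) = 153/50
Step 3: cell (1,1) = 2183/750
Full grid after step 3:
  6817/2160 23293/7200 22303/7200 3293/1080
  21823/7200 2183/750 18299/6000 42151/14400
  1939/720 6781/2400 20353/7200 3143/1080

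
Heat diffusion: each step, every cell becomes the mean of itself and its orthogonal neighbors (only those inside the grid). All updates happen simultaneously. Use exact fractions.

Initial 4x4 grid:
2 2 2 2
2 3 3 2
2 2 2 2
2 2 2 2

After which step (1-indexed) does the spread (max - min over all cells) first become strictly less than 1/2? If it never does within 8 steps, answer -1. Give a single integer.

Answer: 1

Derivation:
Step 1: max=12/5, min=2, spread=2/5
  -> spread < 1/2 first at step 1
Step 2: max=23/10, min=2, spread=3/10
Step 3: max=4459/2000, min=493/240, spread=263/1500
Step 4: max=79853/36000, min=14947/7200, spread=853/6000
Step 5: max=2387357/1080000, min=452689/216000, spread=1721/15000
Step 6: max=71356709/32400000, min=11382307/5400000, spread=3062867/32400000
Step 7: max=426798613/194400000, min=42846671/20250000, spread=77352857/972000000
Step 8: max=63842331113/29160000000, min=10315569661/4860000000, spread=1948913147/29160000000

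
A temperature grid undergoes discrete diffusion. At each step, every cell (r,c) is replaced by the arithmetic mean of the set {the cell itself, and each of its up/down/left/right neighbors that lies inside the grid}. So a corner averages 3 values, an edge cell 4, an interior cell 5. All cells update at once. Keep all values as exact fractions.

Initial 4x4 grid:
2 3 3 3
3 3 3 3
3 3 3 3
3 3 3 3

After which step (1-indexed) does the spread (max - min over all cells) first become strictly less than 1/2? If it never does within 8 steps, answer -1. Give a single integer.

Answer: 1

Derivation:
Step 1: max=3, min=8/3, spread=1/3
  -> spread < 1/2 first at step 1
Step 2: max=3, min=49/18, spread=5/18
Step 3: max=3, min=607/216, spread=41/216
Step 4: max=3, min=18397/6480, spread=1043/6480
Step 5: max=3, min=557647/194400, spread=25553/194400
Step 6: max=53921/18000, min=16824541/5832000, spread=645863/5832000
Step 7: max=359029/120000, min=507238309/174960000, spread=16225973/174960000
Step 8: max=161299/54000, min=15268922017/5248800000, spread=409340783/5248800000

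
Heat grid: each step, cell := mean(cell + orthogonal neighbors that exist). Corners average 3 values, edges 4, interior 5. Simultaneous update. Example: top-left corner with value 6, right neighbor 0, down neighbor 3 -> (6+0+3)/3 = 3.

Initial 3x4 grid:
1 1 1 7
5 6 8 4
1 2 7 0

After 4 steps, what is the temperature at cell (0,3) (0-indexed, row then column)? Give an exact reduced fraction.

Step 1: cell (0,3) = 4
Step 2: cell (0,3) = 13/3
Step 3: cell (0,3) = 1013/240
Step 4: cell (0,3) = 181979/43200
Full grid after step 4:
  417667/129600 383821/108000 142837/36000 181979/43200
  966421/288000 441289/120000 1481717/360000 3694633/864000
  452117/129600 821017/216000 892897/216000 557687/129600

Answer: 181979/43200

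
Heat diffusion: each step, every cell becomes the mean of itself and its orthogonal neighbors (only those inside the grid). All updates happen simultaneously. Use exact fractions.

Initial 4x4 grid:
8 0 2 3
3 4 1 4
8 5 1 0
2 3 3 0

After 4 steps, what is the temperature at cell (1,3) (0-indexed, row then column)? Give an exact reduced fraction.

Step 1: cell (1,3) = 2
Step 2: cell (1,3) = 173/80
Step 3: cell (1,3) = 959/480
Step 4: cell (1,3) = 157081/72000
Full grid after step 4:
  244267/64800 68761/21600 95923/36000 9689/4320
  164219/43200 605581/180000 149531/60000 157081/72000
  851111/216000 116413/36000 148999/60000 139193/72000
  243143/64800 349783/108000 83969/36000 41297/21600

Answer: 157081/72000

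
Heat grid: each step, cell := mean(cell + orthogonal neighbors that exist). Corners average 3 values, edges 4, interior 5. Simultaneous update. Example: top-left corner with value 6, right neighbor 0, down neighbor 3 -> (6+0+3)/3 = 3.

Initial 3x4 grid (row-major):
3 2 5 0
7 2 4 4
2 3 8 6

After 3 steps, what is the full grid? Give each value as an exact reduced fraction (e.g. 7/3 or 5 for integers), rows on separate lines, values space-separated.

After step 1:
  4 3 11/4 3
  7/2 18/5 23/5 7/2
  4 15/4 21/4 6
After step 2:
  7/2 267/80 267/80 37/12
  151/40 369/100 197/50 171/40
  15/4 83/20 49/10 59/12
After step 3:
  283/80 2773/800 8219/2400 2567/720
  2943/800 7557/2000 8057/2000 3243/800
  467/120 1649/400 1343/300 1691/360

Answer: 283/80 2773/800 8219/2400 2567/720
2943/800 7557/2000 8057/2000 3243/800
467/120 1649/400 1343/300 1691/360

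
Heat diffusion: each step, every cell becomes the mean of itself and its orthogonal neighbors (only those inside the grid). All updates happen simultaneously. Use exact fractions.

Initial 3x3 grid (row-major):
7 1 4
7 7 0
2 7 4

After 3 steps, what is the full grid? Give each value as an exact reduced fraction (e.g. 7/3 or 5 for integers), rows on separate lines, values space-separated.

After step 1:
  5 19/4 5/3
  23/4 22/5 15/4
  16/3 5 11/3
After step 2:
  31/6 949/240 61/18
  1229/240 473/100 809/240
  193/36 23/5 149/36
After step 3:
  1709/360 62063/14400 3857/1080
  73363/14400 26131/6000 56263/14400
  10859/2160 1883/400 8719/2160

Answer: 1709/360 62063/14400 3857/1080
73363/14400 26131/6000 56263/14400
10859/2160 1883/400 8719/2160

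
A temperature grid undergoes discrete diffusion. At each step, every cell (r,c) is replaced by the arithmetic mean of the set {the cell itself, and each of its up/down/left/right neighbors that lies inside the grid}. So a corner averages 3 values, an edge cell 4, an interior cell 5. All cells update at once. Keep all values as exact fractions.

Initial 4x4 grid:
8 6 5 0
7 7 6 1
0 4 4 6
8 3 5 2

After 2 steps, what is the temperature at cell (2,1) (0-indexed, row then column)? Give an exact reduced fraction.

Answer: 487/100

Derivation:
Step 1: cell (2,1) = 18/5
Step 2: cell (2,1) = 487/100
Full grid after step 2:
  19/3 95/16 347/80 19/6
  93/16 131/25 231/50 131/40
  1051/240 487/100 399/100 95/24
  161/36 473/120 107/24 133/36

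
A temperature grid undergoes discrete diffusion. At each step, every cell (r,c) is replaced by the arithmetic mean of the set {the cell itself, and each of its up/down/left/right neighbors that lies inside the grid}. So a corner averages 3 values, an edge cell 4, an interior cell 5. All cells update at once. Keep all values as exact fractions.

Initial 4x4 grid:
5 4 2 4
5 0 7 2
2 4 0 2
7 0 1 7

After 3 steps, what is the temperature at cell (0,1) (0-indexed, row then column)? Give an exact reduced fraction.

Answer: 11687/3600

Derivation:
Step 1: cell (0,1) = 11/4
Step 2: cell (0,1) = 47/12
Step 3: cell (0,1) = 11687/3600
Full grid after step 3:
  823/216 11687/3600 2491/720 3371/1080
  5881/1800 10253/3000 8417/3000 583/180
  407/120 2629/1000 8779/3000 2449/900
  349/120 701/240 8971/3600 3109/1080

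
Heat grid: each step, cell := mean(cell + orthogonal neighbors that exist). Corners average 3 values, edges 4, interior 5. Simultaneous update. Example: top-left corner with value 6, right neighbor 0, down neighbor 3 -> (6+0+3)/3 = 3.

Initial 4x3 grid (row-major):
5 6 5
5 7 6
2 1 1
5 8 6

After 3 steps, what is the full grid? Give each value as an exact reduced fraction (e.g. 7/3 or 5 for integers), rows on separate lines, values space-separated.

After step 1:
  16/3 23/4 17/3
  19/4 5 19/4
  13/4 19/5 7/2
  5 5 5
After step 2:
  95/18 87/16 97/18
  55/12 481/100 227/48
  21/5 411/100 341/80
  53/12 47/10 9/2
After step 3:
  2203/432 25097/4800 140/27
  2123/450 2367/500 34543/7200
  1731/400 8833/2000 10561/2400
  799/180 2659/600 359/80

Answer: 2203/432 25097/4800 140/27
2123/450 2367/500 34543/7200
1731/400 8833/2000 10561/2400
799/180 2659/600 359/80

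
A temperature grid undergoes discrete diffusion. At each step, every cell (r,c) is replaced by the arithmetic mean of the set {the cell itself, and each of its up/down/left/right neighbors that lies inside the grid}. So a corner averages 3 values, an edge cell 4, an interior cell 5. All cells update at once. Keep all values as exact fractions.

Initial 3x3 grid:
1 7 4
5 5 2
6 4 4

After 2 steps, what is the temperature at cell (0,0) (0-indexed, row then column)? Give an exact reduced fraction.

Step 1: cell (0,0) = 13/3
Step 2: cell (0,0) = 77/18
Full grid after step 2:
  77/18 1051/240 37/9
  1091/240 108/25 961/240
  14/3 1061/240 71/18

Answer: 77/18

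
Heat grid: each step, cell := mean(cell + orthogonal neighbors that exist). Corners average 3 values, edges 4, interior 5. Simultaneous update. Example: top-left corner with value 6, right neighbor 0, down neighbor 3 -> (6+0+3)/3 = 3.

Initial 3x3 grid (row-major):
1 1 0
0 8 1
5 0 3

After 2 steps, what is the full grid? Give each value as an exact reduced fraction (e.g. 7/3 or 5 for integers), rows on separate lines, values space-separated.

Answer: 20/9 35/24 37/18
47/24 3 7/4
55/18 9/4 25/9

Derivation:
After step 1:
  2/3 5/2 2/3
  7/2 2 3
  5/3 4 4/3
After step 2:
  20/9 35/24 37/18
  47/24 3 7/4
  55/18 9/4 25/9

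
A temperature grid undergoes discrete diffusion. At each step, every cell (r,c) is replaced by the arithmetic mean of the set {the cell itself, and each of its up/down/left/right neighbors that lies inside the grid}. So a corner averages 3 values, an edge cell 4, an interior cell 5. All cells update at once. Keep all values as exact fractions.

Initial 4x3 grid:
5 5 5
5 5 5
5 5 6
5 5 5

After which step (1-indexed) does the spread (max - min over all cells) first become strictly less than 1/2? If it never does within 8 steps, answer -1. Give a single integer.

Step 1: max=16/3, min=5, spread=1/3
  -> spread < 1/2 first at step 1
Step 2: max=631/120, min=5, spread=31/120
Step 3: max=5611/1080, min=5, spread=211/1080
Step 4: max=556897/108000, min=9047/1800, spread=14077/108000
Step 5: max=5000407/972000, min=543683/108000, spread=5363/48600
Step 6: max=149540809/29160000, min=302869/60000, spread=93859/1166400
Step 7: max=8958274481/1749600000, min=491336467/97200000, spread=4568723/69984000
Step 8: max=536660435629/104976000000, min=14761618889/2916000000, spread=8387449/167961600

Answer: 1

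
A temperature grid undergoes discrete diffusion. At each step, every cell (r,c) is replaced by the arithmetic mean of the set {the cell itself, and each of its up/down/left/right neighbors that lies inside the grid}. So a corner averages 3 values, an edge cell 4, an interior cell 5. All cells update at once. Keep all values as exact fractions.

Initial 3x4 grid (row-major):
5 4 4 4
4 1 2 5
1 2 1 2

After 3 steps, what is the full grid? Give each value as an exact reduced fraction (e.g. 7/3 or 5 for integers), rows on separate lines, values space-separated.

Answer: 7211/2160 11731/3600 12061/3600 7481/2160
40259/14400 16501/6000 5617/2000 4881/1600
5111/2160 7831/3600 8411/3600 5641/2160

Derivation:
After step 1:
  13/3 7/2 7/2 13/3
  11/4 13/5 13/5 13/4
  7/3 5/4 7/4 8/3
After step 2:
  127/36 209/60 209/60 133/36
  721/240 127/50 137/50 257/80
  19/9 119/60 31/15 23/9
After step 3:
  7211/2160 11731/3600 12061/3600 7481/2160
  40259/14400 16501/6000 5617/2000 4881/1600
  5111/2160 7831/3600 8411/3600 5641/2160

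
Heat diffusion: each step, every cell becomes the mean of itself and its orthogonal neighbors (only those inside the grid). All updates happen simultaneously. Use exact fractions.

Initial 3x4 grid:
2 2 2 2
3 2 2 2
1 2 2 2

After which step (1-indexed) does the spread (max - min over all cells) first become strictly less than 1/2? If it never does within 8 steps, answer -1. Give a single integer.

Answer: 2

Derivation:
Step 1: max=7/3, min=7/4, spread=7/12
Step 2: max=32/15, min=23/12, spread=13/60
  -> spread < 1/2 first at step 2
Step 3: max=287/135, min=4699/2400, spread=3629/21600
Step 4: max=67201/32400, min=47531/24000, spread=60683/648000
Step 5: max=2009947/972000, min=429811/216000, spread=30319/388800
Step 6: max=119640953/58320000, min=12950767/6480000, spread=61681/1166400
Step 7: max=3579747701/1749600000, min=388969639/194400000, spread=1580419/34992000
Step 8: max=214085917609/104976000000, min=23395225901/11664000000, spread=7057769/209952000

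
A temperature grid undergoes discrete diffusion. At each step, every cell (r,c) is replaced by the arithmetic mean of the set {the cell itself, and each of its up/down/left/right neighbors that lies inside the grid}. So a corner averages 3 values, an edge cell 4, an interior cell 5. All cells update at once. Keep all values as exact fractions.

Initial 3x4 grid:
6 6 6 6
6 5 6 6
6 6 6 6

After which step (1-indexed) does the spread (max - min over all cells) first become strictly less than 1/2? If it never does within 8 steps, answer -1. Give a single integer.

Answer: 1

Derivation:
Step 1: max=6, min=23/4, spread=1/4
  -> spread < 1/2 first at step 1
Step 2: max=6, min=577/100, spread=23/100
Step 3: max=2387/400, min=27989/4800, spread=131/960
Step 4: max=42809/7200, min=252649/43200, spread=841/8640
Step 5: max=8546627/1440000, min=101137949/17280000, spread=56863/691200
Step 6: max=76770457/12960000, min=911585659/155520000, spread=386393/6220800
Step 7: max=30683641187/5184000000, min=364854276869/62208000000, spread=26795339/497664000
Step 8: max=1839153850333/311040000000, min=21911064285871/3732480000000, spread=254051069/5971968000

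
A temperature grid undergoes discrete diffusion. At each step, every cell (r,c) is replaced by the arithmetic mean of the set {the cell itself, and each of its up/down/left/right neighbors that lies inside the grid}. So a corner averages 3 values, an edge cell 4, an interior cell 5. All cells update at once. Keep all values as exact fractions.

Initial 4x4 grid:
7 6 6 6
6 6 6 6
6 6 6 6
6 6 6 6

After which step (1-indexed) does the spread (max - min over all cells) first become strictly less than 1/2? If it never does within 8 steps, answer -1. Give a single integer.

Answer: 1

Derivation:
Step 1: max=19/3, min=6, spread=1/3
  -> spread < 1/2 first at step 1
Step 2: max=113/18, min=6, spread=5/18
Step 3: max=1337/216, min=6, spread=41/216
Step 4: max=39923/6480, min=6, spread=1043/6480
Step 5: max=1191953/194400, min=6, spread=25553/194400
Step 6: max=35663459/5832000, min=108079/18000, spread=645863/5832000
Step 7: max=1067401691/174960000, min=720971/120000, spread=16225973/174960000
Step 8: max=31970277983/5248800000, min=324701/54000, spread=409340783/5248800000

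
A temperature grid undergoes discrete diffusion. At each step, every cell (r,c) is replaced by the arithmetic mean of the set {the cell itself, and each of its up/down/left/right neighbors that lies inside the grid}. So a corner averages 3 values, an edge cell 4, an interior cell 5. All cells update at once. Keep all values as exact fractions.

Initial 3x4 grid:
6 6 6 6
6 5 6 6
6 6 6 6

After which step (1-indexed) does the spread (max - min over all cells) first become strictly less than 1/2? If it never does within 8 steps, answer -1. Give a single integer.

Answer: 1

Derivation:
Step 1: max=6, min=23/4, spread=1/4
  -> spread < 1/2 first at step 1
Step 2: max=6, min=577/100, spread=23/100
Step 3: max=2387/400, min=27989/4800, spread=131/960
Step 4: max=42809/7200, min=252649/43200, spread=841/8640
Step 5: max=8546627/1440000, min=101137949/17280000, spread=56863/691200
Step 6: max=76770457/12960000, min=911585659/155520000, spread=386393/6220800
Step 7: max=30683641187/5184000000, min=364854276869/62208000000, spread=26795339/497664000
Step 8: max=1839153850333/311040000000, min=21911064285871/3732480000000, spread=254051069/5971968000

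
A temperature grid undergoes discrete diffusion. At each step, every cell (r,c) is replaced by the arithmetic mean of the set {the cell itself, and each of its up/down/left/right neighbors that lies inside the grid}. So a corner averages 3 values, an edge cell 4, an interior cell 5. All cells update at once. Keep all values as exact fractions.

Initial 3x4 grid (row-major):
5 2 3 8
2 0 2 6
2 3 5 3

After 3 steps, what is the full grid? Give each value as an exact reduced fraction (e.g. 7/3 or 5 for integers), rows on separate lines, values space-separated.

Answer: 923/360 463/160 5261/1440 2353/540
7013/2880 3211/1200 4213/1200 12143/2880
323/135 3847/1440 4841/1440 4391/1080

Derivation:
After step 1:
  3 5/2 15/4 17/3
  9/4 9/5 16/5 19/4
  7/3 5/2 13/4 14/3
After step 2:
  31/12 221/80 907/240 85/18
  563/240 49/20 67/20 1097/240
  85/36 593/240 817/240 38/9
After step 3:
  923/360 463/160 5261/1440 2353/540
  7013/2880 3211/1200 4213/1200 12143/2880
  323/135 3847/1440 4841/1440 4391/1080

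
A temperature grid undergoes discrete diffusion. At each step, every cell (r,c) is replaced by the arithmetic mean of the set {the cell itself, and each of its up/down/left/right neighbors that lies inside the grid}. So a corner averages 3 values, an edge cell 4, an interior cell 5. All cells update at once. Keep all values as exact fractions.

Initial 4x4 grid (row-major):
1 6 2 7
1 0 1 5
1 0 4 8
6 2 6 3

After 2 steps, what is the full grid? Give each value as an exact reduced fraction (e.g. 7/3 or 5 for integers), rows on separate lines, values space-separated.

After step 1:
  8/3 9/4 4 14/3
  3/4 8/5 12/5 21/4
  2 7/5 19/5 5
  3 7/2 15/4 17/3
After step 2:
  17/9 631/240 799/240 167/36
  421/240 42/25 341/100 1039/240
  143/80 123/50 327/100 1183/240
  17/6 233/80 1003/240 173/36

Answer: 17/9 631/240 799/240 167/36
421/240 42/25 341/100 1039/240
143/80 123/50 327/100 1183/240
17/6 233/80 1003/240 173/36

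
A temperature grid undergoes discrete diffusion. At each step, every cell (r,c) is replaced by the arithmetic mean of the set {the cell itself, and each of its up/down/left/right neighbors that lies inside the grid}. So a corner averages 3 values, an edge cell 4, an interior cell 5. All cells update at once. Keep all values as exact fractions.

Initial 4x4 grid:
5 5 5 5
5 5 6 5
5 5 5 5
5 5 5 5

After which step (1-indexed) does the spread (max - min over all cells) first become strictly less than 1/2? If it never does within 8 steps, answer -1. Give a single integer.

Step 1: max=21/4, min=5, spread=1/4
  -> spread < 1/2 first at step 1
Step 2: max=261/50, min=5, spread=11/50
Step 3: max=12367/2400, min=5, spread=367/2400
Step 4: max=55571/10800, min=3013/600, spread=1337/10800
Step 5: max=1661669/324000, min=90469/18000, spread=33227/324000
Step 6: max=49814327/9720000, min=544049/108000, spread=849917/9720000
Step 7: max=1491714347/291600000, min=8168533/1620000, spread=21378407/291600000
Step 8: max=44706462371/8748000000, min=2453688343/486000000, spread=540072197/8748000000

Answer: 1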